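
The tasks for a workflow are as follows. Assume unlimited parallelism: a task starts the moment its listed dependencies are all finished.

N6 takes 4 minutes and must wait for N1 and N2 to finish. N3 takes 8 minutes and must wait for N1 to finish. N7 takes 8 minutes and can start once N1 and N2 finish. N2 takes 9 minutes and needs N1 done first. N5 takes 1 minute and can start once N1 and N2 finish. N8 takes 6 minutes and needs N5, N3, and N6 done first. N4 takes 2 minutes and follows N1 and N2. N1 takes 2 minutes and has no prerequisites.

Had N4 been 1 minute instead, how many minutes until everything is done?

Actual critical path: N1→N2→N6→N8 = 2+9+4+6 = 21 ⇒ 21 minutes.
N4 is off the critical path — its longest chain is 13 minutes, giving 8 of slack.
The critical path is still N1→N2→N6→N8; finish is now 21 minutes.

21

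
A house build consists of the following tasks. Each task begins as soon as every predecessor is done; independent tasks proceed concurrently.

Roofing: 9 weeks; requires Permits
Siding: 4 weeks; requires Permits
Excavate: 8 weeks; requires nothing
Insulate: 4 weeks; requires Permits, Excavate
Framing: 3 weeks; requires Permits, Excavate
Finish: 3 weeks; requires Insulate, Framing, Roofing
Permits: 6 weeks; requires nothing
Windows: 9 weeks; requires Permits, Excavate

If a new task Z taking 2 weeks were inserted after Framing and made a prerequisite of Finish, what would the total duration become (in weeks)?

Originally the job takes 18 weeks.
With Z inserted, Finish now waits for max(Insulate, Framing, Roofing, Z).
New critical path: Permits→Roofing→Finish = 6+9+3 = 18 ⇒ 18 weeks.

18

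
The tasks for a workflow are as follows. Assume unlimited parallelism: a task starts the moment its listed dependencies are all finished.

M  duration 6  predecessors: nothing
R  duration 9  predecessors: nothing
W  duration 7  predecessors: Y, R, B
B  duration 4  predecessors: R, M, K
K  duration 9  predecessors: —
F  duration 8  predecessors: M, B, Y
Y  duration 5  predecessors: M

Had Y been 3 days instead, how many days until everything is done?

Baseline: K→B→F = 9+4+8 = 21 → 21 days.
Y is off the critical path — its longest chain is 19 days, giving 2 of slack.
No other chain overtakes it, so the finish is 21 days.

21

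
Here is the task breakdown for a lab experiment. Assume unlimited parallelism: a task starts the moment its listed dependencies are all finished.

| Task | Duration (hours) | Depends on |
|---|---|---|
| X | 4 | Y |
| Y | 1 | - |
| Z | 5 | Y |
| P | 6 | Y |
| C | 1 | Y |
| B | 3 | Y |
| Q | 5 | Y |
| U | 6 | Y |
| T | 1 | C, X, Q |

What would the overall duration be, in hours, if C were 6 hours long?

Baseline: Y→U = 1+6 = 7 → 7 hours.
The longest path through C is only 3 hours, so C has float 4.
The binding chain switches to Y→C→T = 1+6+1 = 8; finish 8 hours.

8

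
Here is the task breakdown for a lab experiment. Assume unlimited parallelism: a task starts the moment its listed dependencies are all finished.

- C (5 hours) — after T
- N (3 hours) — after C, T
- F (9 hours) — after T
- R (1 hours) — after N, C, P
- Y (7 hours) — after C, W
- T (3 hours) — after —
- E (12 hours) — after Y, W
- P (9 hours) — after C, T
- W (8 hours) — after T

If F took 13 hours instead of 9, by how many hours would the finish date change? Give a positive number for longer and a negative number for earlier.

Critical path before the change: T→W→Y→E = 3+8+7+12 = 30 giving 30 hours.
F is off the critical path — its longest chain is 12 hours, giving 18 of slack.
That remains the longest chain; total 30 hours.
Change in finish: 30 − 30 = +0 hours.

0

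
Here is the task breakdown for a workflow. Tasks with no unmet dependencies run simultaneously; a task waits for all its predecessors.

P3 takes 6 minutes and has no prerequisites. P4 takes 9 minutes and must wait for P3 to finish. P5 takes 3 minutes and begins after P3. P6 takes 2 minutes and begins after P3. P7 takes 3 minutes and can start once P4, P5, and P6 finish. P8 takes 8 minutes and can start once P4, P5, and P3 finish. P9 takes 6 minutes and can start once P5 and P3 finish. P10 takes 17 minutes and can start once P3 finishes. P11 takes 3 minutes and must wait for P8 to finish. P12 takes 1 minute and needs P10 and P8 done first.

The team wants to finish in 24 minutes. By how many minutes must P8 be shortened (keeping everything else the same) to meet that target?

Current finish: 26 minutes; target: 24.
P8 is on every critical path, so each minute cut from P8 cuts the finish by one (this holds down to a finish of 24).
Need 26 − 24 = 2 minutes off P8 → P8 becomes 6 minutes, finish becomes 24.

2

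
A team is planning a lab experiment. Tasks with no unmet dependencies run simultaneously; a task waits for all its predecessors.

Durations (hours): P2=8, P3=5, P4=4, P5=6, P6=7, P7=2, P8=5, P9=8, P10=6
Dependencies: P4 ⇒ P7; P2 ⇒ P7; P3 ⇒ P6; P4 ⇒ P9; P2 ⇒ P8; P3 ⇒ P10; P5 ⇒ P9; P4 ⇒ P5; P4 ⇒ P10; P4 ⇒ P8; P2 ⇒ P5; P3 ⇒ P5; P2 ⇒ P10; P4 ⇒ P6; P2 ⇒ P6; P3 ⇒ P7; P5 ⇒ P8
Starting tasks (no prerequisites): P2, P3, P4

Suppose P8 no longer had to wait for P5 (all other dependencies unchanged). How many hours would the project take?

22

Original critical path: P2→P5→P9 = 8+6+8 = 22 ⇒ 22 hours.
Without P5→P8, P8's earliest start moves from 14 to 8.
New critical path: P2→P5→P9 = 8+6+8 = 22 ⇒ 22 hours.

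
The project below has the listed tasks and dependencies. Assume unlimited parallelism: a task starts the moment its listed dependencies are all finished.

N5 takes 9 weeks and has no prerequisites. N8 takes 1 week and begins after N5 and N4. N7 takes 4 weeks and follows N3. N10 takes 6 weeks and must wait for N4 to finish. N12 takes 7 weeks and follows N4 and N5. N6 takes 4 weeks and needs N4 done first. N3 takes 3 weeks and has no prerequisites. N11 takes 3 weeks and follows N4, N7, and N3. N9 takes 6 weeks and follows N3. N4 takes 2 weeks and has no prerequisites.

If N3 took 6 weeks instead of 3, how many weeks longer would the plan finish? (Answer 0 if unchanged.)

0

As given, the longest chain is N5→N12 = 9+7 = 16, so the finish is 16 weeks.
N3 is off the critical path — its longest chain is 10 weeks, giving 6 of slack.
The critical path is still N5→N12; finish is now 16 weeks.
Change in finish: 16 − 16 = +0 weeks.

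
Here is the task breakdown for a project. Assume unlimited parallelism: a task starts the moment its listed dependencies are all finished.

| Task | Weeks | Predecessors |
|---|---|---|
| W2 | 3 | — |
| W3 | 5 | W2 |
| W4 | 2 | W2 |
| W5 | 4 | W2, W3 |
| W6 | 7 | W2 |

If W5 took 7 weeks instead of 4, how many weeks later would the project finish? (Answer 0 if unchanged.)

The binding path is W2→W3→W5 = 3+5+4 = 12; finish at 12 weeks.
W5 is on the critical path; changing it to 7 makes that path 15 weeks.
That remains the longest chain; total 15 weeks.
Change in finish: 15 − 12 = +3 weeks.

3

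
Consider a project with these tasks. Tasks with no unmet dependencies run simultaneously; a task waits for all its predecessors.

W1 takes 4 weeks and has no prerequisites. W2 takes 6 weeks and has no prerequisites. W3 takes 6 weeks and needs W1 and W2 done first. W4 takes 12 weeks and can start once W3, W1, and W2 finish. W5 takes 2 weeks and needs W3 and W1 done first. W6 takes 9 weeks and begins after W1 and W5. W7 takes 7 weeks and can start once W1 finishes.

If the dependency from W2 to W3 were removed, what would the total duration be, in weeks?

22

Original critical path: W2→W3→W4 = 6+6+12 = 24 ⇒ 24 weeks.
Without W2→W3, W3's earliest start moves from 6 to 4.
After: W1→W3→W4 = 4+6+12 = 22 → 22 weeks.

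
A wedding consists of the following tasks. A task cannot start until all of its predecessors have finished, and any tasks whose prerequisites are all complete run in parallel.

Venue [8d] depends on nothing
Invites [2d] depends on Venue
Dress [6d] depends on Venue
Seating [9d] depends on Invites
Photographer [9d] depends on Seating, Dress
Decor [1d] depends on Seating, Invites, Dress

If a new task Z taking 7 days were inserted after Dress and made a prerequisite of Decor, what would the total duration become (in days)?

Originally the schedule takes 28 days.
With Z inserted, Decor now waits for max(Seating, Invites, Dress, Z).
New critical path: Venue→Invites→Seating→Photographer = 8+2+9+9 = 28 ⇒ 28 days.

28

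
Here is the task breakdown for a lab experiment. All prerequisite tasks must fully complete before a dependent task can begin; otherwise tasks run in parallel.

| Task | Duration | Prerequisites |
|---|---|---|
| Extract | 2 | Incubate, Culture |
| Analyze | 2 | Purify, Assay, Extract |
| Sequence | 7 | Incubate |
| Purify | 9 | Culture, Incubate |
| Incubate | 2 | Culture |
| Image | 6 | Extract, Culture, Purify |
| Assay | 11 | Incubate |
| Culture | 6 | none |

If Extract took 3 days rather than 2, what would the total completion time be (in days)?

23

Baseline: Culture→Incubate→Purify→Image = 6+2+9+6 = 23 → 23 days.
Extract is off the critical path — its longest chain is 16 days, giving 7 of slack.
No other chain overtakes it, so the finish is 23 days.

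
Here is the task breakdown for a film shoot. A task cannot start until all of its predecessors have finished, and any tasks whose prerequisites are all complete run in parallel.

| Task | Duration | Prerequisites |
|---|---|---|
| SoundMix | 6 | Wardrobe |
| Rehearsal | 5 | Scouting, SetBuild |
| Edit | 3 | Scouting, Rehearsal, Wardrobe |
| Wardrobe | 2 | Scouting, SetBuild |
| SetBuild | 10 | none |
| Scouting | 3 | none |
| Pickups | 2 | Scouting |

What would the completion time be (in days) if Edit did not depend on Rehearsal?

Original critical path: SetBuild→Wardrobe→SoundMix = 10+2+6 = 18 ⇒ 18 days.
Without Rehearsal→Edit, Edit's earliest start moves from 15 to 12.
The longest chain is now SetBuild→Wardrobe→SoundMix = 10+2+6 = 18, so the plan takes 18 days.

18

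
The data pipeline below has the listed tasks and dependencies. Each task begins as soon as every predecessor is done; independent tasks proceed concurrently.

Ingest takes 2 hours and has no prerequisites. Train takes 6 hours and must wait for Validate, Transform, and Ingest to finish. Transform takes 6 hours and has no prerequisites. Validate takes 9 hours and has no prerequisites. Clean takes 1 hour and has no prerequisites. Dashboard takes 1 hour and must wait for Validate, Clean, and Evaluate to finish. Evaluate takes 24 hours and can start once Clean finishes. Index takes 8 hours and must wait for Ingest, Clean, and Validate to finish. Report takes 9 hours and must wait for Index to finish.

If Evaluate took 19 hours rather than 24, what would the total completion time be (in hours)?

Baseline: Clean→Evaluate→Dashboard = 1+24+1 = 26 → 26 hours.
Evaluate is on the critical path; changing it to 19 makes that path 21 hours.
Now Validate→Index→Report = 9+8+9 = 26 is longest, so the finish becomes 26 hours.

26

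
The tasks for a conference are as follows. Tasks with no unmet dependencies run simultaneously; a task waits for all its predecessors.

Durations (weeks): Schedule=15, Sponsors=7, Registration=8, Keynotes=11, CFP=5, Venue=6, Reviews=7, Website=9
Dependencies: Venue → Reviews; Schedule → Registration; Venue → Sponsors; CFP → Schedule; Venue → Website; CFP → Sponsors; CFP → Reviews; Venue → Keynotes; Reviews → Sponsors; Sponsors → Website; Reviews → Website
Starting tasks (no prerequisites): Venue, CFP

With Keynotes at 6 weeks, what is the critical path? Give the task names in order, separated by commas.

Actual critical path: Venue→Reviews→Sponsors→Website = 6+7+7+9 = 29 ⇒ 29 weeks.
Keynotes is off the critical path — its longest chain is 17 weeks, giving 12 of slack.
That remains the longest chain; total 29 weeks.

Venue, Reviews, Sponsors, Website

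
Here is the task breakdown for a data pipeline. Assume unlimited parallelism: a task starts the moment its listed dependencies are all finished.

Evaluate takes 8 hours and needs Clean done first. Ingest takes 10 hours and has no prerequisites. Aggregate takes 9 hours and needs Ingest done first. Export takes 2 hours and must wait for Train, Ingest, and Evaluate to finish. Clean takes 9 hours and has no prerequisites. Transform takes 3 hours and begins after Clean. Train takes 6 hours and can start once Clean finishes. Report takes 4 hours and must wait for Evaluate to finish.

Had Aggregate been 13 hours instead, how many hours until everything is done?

Critical path before the change: Clean→Evaluate→Report = 9+8+4 = 21 giving 21 hours.
Aggregate has 2 hours of float (longest path through it is 19).
New critical path: Ingest→Aggregate = 10+13 = 23 ⇒ 23 hours.

23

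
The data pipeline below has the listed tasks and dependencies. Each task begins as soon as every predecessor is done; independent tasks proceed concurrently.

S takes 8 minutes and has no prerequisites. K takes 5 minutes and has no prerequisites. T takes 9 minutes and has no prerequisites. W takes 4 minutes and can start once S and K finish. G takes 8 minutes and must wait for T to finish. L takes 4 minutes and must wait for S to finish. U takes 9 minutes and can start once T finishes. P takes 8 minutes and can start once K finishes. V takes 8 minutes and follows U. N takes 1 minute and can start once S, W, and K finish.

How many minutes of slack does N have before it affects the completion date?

13

The longest chain is T→U→V = 9+9+8 = 26; overall finish 26 minutes.
Longest path through N: 13 minutes (earliest finish 13, latest finish 26).
So N can slip 26 − 13 = 13 minutes.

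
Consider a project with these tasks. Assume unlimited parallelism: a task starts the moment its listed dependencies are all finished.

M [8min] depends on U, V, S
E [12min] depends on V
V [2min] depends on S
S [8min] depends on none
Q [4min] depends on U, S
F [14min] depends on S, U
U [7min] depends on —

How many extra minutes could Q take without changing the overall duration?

10

The longest chain is S→F = 8+14 = 22; overall finish 22 minutes.
The longest chain containing Q totals 12 minutes.
Slack of Q = 18 − 8 = 10 minutes.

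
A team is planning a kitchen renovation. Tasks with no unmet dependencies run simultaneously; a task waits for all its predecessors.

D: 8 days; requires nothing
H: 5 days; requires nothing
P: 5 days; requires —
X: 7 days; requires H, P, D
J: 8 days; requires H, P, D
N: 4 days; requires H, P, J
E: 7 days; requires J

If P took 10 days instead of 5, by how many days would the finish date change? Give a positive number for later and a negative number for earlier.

2

The binding path is D→J→E = 8+8+7 = 23; finish at 23 days.
The longest path through P is only 20 days, so P has float 3.
The binding chain switches to P→J→E = 10+8+7 = 25; finish 25 days.
Change in finish: 25 − 23 = +2 days.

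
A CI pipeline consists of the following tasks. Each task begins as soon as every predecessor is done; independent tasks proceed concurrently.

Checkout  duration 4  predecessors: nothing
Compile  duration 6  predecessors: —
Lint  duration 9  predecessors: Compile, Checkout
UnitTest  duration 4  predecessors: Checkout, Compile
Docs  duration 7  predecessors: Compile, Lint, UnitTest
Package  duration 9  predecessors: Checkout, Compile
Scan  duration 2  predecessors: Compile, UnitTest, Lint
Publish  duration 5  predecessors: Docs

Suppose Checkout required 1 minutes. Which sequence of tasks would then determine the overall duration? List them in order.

Compile, Lint, Docs, Publish

Critical path before the change: Compile→Lint→Docs→Publish = 6+9+7+5 = 27 giving 27 minutes.
Checkout is off the critical path — its longest chain is 25 minutes, giving 2 of slack.
The critical path is still Compile→Lint→Docs→Publish; finish is now 27 minutes.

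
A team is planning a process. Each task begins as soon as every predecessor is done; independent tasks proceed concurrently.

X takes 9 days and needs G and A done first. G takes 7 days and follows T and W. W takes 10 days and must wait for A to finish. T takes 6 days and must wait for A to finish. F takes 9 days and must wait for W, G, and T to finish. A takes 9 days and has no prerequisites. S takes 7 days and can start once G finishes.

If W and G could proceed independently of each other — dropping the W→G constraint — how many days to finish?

Before: longest chain A→W→G→F = 9+10+7+9 = 35, finish 35.
Without W→G, G's earliest start moves from 19 to 15.
After: A→T→G→F = 9+6+7+9 = 31 → 31 days.

31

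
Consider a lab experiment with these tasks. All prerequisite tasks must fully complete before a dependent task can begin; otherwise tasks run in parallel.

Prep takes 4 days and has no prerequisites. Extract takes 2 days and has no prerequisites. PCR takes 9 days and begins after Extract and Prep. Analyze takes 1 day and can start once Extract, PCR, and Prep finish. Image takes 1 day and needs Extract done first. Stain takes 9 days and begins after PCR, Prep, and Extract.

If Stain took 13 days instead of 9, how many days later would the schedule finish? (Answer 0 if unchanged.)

4

Baseline: Prep→PCR→Stain = 4+9+9 = 22 → 22 days.
Stain is on the critical path; changing it to 13 makes that path 26 days.
The critical path is still Prep→PCR→Stain; finish is now 26 days.
Change in finish: 26 − 22 = +4 days.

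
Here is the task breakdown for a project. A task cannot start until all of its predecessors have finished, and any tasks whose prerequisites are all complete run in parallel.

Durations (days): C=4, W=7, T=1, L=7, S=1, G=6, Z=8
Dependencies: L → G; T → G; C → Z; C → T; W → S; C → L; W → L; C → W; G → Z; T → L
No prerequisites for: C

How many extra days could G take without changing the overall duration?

Critical path: C→W→L→G→Z = 4+7+7+6+8 = 32, so the finish is 32 days.
Longest path through G: 32 days (earliest finish 24, latest finish 24).
So G can slip 24 − 24 = 0 days.

0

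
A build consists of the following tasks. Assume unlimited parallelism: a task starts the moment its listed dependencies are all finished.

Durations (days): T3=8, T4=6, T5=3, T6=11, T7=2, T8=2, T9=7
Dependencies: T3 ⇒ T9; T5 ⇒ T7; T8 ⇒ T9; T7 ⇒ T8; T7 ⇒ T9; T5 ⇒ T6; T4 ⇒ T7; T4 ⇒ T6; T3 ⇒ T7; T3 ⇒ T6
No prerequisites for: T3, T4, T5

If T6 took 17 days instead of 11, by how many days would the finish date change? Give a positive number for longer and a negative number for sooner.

The binding path is T3→T6 = 8+11 = 19; finish at 19 days.
T6 lies on that path, so at 17 days the path becomes 25 days.
The critical path is still T3→T6; finish is now 25 days.
Change in finish: 25 − 19 = +6 days.

6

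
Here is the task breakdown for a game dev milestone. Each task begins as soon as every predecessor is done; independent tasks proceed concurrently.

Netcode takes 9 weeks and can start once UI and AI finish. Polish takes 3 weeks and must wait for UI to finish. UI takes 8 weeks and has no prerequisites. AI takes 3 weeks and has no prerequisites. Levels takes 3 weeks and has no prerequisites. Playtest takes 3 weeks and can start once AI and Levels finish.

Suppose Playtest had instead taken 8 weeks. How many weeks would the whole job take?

17

As given, the longest chain is UI→Netcode = 8+9 = 17, so the finish is 17 weeks.
Playtest is off the critical path — its longest chain is 6 weeks, giving 11 of slack.
The critical path is still UI→Netcode; finish is now 17 weeks.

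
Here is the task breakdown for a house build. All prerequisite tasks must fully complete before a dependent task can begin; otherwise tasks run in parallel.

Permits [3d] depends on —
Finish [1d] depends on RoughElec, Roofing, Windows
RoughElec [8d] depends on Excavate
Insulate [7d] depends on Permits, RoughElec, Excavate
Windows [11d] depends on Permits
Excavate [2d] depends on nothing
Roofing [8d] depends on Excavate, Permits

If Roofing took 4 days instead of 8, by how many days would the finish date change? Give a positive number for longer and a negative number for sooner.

Critical path before the change: Excavate→RoughElec→Insulate = 2+8+7 = 17 giving 17 days.
Roofing is off the critical path — its longest chain is 12 days, giving 5 of slack.
The critical path is still Excavate→RoughElec→Insulate; finish is now 17 days.
Change in finish: 17 − 17 = +0 days.

0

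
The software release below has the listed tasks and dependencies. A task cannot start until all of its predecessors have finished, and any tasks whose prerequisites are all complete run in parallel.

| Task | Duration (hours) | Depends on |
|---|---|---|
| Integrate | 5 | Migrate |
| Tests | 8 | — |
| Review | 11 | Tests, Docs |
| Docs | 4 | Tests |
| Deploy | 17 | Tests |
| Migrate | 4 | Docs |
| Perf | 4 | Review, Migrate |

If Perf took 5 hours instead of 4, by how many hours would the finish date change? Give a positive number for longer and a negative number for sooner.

1

Baseline: Tests→Docs→Review→Perf = 8+4+11+4 = 27 → 27 hours.
Perf is on the critical path; changing it to 5 makes that path 28 hours.
The critical path is still Tests→Docs→Review→Perf; finish is now 28 hours.
Change in finish: 28 − 27 = +1 hours.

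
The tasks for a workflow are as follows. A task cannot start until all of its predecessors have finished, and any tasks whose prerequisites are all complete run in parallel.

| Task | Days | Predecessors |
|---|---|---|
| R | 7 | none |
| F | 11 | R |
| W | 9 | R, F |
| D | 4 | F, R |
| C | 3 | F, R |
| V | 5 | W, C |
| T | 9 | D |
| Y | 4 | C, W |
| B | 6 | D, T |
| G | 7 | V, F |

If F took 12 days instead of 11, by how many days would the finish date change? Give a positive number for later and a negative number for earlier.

Critical path before the change: R→F→W→V→G = 7+11+9+5+7 = 39 giving 39 days.
Since F is critical, the +1 change carries straight to that chain (now 40 days).
The critical path is still R→F→W→V→G; finish is now 40 days.
Change in finish: 40 − 39 = +1 days.

1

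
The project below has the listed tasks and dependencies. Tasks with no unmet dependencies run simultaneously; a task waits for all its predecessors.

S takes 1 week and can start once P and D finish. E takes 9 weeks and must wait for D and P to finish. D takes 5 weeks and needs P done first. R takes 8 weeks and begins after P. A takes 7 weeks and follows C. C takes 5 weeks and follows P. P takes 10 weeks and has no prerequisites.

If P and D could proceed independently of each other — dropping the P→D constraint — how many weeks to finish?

22

Before: longest chain P→D→E = 10+5+9 = 24, finish 24.
Without P→D, D's earliest start moves from 10 to 0.
The longest chain is now P→C→A = 10+5+7 = 22, so the plan takes 22 weeks.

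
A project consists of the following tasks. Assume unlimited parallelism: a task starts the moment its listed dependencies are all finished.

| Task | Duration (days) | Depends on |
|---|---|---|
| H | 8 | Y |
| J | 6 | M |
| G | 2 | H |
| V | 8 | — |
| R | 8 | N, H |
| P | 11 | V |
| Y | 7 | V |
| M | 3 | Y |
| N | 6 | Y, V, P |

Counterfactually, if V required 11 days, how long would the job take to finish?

Baseline: V→P→N→R = 8+11+6+8 = 33 → 33 days.
V is on the critical path; changing it to 11 makes that path 36 days.
No other chain overtakes it, so the finish is 36 days.

36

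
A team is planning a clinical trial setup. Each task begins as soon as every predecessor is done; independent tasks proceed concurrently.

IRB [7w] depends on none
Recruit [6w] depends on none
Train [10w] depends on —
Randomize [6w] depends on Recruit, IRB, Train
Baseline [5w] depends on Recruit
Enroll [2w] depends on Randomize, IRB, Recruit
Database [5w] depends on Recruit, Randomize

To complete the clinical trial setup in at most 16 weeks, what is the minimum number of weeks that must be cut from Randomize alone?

5

Current finish: 21 weeks; target: 16.
Randomize is on every critical path, so each week cut from Randomize cuts the finish by one (this holds down to a finish of 16).
Need 21 − 16 = 5 weeks off Randomize → Randomize becomes 1 week, finish becomes 16.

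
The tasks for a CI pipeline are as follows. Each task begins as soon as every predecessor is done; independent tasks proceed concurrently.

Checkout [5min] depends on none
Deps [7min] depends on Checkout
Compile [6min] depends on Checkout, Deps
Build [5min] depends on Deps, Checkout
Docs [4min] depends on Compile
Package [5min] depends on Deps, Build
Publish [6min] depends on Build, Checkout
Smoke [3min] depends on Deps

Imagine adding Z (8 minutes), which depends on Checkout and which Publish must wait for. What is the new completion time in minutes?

23

Originally the schedule takes 23 minutes.
With Z inserted, Publish now waits for max(Build, Checkout, Z).
New critical path: Checkout→Deps→Build→Publish = 5+7+5+6 = 23 ⇒ 23 minutes.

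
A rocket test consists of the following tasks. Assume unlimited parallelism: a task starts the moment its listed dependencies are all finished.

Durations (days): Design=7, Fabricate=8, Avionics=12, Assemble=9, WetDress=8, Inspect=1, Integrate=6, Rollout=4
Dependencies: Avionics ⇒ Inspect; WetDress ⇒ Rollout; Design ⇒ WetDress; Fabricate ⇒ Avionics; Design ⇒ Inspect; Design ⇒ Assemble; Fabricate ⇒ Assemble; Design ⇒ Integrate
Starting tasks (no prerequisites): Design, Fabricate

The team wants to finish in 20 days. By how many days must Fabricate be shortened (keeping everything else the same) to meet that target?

1

Current finish: 21 days; target: 20.
Fabricate is on every critical path, so each day cut from Fabricate cuts the finish by one (this holds down to a finish of 19).
Need 21 − 20 = 1 day off Fabricate → Fabricate becomes 7 days, finish becomes 20.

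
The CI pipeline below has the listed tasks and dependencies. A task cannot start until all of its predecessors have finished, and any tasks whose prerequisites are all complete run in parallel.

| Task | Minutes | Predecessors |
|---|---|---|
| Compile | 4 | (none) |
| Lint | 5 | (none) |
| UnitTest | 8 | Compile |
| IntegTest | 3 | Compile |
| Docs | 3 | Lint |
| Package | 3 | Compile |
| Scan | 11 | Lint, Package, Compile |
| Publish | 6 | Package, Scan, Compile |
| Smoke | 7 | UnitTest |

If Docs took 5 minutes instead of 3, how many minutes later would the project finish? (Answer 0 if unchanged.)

0

The binding path is Compile→Package→Scan→Publish = 4+3+11+6 = 24; finish at 24 minutes.
Docs has 16 minutes of float (longest path through it is 8).
That remains the longest chain; total 24 minutes.
Change in finish: 24 − 24 = +0 minutes.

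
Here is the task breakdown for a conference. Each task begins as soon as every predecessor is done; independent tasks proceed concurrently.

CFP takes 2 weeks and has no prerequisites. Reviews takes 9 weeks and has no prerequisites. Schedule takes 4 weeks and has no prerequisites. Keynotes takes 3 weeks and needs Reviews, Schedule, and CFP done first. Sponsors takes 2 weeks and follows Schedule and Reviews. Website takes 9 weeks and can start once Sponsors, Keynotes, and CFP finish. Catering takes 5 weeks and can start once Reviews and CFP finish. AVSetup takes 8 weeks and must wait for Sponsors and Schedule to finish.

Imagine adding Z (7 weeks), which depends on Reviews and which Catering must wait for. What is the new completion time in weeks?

21

Originally the schedule takes 21 weeks.
With Z inserted, Catering now waits for max(Reviews, CFP, Z).
New critical path: Reviews→Z→Catering = 9+7+5 = 21 ⇒ 21 weeks.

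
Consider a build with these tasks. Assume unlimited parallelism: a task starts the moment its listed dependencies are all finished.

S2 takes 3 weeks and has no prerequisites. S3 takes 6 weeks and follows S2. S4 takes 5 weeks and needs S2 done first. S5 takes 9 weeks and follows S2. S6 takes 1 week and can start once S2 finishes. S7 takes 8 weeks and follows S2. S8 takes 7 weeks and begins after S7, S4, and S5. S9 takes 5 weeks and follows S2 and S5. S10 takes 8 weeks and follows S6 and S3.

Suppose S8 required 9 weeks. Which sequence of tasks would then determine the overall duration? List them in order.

Critical path before the change: S2→S5→S8 = 3+9+7 = 19 giving 19 weeks.
Since S8 is critical, the +2 change carries straight to that chain (now 21 weeks).
That remains the longest chain; total 21 weeks.

S2, S5, S8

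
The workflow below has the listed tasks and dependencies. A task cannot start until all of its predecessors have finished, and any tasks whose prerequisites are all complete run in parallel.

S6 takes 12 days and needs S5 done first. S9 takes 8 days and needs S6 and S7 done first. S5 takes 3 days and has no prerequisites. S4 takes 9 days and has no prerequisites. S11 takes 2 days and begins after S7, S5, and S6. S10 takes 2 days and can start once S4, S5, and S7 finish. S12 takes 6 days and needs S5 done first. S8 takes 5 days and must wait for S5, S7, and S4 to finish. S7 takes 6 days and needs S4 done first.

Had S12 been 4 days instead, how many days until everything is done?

23

As given, the longest chain is S4→S7→S9 = 9+6+8 = 23, so the finish is 23 days.
S12 is off the critical path — its longest chain is 9 days, giving 14 of slack.
No other chain overtakes it, so the finish is 23 days.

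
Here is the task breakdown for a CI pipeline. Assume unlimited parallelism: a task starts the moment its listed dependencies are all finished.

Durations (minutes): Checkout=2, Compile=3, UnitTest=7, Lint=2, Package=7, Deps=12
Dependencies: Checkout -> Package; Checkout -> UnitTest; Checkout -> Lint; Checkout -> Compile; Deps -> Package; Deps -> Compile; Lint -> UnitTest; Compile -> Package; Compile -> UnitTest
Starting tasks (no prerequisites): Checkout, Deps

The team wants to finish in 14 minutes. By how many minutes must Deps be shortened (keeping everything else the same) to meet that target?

8

Current finish: 22 minutes; target: 14.
Deps is on every critical path, so each minute cut from Deps cuts the finish by one (this holds down to a finish of 12).
Need 22 − 14 = 8 minutes off Deps → Deps becomes 4 minutes, finish becomes 14.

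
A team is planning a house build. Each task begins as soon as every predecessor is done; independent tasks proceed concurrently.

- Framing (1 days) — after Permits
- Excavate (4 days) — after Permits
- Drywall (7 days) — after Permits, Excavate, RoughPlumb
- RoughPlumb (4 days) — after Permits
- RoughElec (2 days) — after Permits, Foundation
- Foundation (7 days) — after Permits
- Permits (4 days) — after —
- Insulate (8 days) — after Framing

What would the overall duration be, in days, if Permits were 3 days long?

14

As given, the longest chain is Permits→Excavate→Drywall = 4+4+7 = 15, so the finish is 15 days.
Permits is on the critical path; changing it to 3 makes that path 14 days.
The critical path is still Permits→Excavate→Drywall; finish is now 14 days.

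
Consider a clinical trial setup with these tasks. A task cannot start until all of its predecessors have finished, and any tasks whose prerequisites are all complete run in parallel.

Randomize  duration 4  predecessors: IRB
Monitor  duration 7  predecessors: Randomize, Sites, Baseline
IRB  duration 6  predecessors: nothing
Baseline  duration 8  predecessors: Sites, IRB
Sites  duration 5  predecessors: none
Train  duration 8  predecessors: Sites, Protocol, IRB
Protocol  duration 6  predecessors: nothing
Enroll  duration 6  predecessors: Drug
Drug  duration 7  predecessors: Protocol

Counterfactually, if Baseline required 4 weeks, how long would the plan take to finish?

19

The binding path is IRB→Baseline→Monitor = 6+8+7 = 21; finish at 21 weeks.
Since Baseline is critical, the -4 change carries straight to that chain (now 17 weeks).
New critical path: Protocol→Drug→Enroll = 6+7+6 = 19 ⇒ 19 weeks.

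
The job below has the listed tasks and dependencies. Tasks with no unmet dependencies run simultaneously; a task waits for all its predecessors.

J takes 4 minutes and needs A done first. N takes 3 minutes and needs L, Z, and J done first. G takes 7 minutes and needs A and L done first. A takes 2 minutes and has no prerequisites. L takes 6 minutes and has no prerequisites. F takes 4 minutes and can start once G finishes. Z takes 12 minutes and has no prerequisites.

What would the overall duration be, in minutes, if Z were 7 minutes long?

17

Baseline: L→G→F = 6+7+4 = 17 → 17 minutes.
Z has 2 minutes of float (longest path through it is 15).
That remains the longest chain; total 17 minutes.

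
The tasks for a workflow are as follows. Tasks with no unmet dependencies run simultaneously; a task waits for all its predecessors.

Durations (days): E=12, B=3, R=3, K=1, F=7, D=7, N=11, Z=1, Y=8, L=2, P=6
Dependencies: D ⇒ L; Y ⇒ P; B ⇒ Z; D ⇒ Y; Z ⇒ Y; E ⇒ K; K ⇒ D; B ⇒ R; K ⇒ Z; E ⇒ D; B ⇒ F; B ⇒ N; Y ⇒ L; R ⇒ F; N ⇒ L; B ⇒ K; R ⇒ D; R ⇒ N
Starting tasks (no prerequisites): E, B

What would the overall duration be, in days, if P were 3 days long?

31

Baseline: E→K→D→Y→P = 12+1+7+8+6 = 34 → 34 days.
P is on the critical path; changing it to 3 makes that path 31 days.
The critical path is still E→K→D→Y→P; finish is now 31 days.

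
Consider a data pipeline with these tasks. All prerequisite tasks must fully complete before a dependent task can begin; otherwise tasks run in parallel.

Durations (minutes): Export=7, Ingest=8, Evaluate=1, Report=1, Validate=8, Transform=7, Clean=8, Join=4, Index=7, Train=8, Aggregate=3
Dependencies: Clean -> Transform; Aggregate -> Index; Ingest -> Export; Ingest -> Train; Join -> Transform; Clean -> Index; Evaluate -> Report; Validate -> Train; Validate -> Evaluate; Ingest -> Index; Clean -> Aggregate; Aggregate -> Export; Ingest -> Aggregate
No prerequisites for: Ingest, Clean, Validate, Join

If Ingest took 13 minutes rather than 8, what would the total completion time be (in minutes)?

23

As given, the longest chain is Ingest→Aggregate→Export = 8+3+7 = 18, so the finish is 18 minutes.
Ingest is on the critical path; changing it to 13 makes that path 23 minutes.
No other chain overtakes it, so the finish is 23 minutes.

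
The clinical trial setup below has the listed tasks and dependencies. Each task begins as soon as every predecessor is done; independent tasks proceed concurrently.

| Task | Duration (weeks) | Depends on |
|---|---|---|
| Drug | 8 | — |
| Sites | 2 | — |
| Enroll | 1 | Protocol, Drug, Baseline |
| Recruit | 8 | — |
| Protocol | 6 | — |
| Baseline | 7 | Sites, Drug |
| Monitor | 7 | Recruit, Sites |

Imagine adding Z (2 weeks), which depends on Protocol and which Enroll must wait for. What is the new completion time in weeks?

Originally the job takes 16 weeks.
With Z inserted, Enroll now waits for max(Protocol, Drug, Baseline, Z).
New critical path: Drug→Baseline→Enroll = 8+7+1 = 16 ⇒ 16 weeks.

16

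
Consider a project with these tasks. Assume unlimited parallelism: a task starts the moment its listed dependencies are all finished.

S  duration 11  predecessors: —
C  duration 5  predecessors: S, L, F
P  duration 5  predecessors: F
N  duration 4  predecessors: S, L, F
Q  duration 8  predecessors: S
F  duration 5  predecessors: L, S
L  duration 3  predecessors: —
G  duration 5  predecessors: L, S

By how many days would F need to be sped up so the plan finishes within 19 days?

2

Current finish: 21 days; target: 19.
F is on every critical path, so each day cut from F cuts the finish by one (this holds down to a finish of 19).
Need 21 − 19 = 2 days off F → F becomes 3 days, finish becomes 19.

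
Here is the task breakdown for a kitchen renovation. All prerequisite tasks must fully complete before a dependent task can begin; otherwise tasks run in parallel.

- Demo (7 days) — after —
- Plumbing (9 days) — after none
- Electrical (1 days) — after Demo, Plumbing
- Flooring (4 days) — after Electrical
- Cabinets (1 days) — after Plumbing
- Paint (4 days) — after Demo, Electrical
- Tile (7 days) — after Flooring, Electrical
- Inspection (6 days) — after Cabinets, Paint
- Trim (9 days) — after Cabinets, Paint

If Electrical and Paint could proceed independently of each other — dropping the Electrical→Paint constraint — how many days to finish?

Before: longest chain Plumbing→Electrical→Paint→Trim = 9+1+4+9 = 23, finish 23.
Without Electrical→Paint, Paint's earliest start moves from 10 to 7.
After: Plumbing→Electrical→Flooring→Tile = 9+1+4+7 = 21 → 21 days.

21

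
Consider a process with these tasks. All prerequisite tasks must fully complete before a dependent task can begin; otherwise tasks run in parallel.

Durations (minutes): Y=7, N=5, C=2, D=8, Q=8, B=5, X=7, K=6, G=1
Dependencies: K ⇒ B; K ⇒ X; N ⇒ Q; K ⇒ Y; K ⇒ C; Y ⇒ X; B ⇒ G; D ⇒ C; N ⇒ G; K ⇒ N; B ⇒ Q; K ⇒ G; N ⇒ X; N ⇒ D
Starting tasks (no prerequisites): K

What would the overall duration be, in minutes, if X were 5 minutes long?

21

Actual critical path: K→N→D→C = 6+5+8+2 = 21 ⇒ 21 minutes.
The longest path through X is only 20 minutes, so X has float 1.
No other chain overtakes it, so the finish is 21 minutes.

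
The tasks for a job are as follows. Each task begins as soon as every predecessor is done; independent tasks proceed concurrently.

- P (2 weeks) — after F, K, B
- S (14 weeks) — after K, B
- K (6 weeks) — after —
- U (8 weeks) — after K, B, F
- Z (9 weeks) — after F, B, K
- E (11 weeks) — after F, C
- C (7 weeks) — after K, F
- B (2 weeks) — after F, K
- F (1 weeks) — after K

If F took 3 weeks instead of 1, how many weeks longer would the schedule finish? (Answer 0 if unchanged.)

The binding path is K→F→C→E = 6+1+7+11 = 25; finish at 25 weeks.
Since F is critical, the +2 change carries straight to that chain (now 27 weeks).
The critical path is still K→F→C→E; finish is now 27 weeks.
Change in finish: 27 − 25 = +2 weeks.

2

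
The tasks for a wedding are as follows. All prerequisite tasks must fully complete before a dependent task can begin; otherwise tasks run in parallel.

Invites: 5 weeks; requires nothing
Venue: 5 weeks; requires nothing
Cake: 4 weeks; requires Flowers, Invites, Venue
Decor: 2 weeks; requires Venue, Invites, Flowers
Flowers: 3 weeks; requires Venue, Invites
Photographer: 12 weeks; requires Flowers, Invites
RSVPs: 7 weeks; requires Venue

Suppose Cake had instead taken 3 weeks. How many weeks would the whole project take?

20

The binding path is Venue→Flowers→Photographer = 5+3+12 = 20; finish at 20 weeks.
The longest path through Cake is only 12 weeks, so Cake has float 8.
That remains the longest chain; total 20 weeks.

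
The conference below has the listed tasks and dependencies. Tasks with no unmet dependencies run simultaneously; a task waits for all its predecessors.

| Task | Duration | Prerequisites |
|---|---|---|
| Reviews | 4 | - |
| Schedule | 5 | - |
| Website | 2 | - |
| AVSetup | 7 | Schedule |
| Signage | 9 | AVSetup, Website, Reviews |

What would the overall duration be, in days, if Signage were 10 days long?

Critical path before the change: Schedule→AVSetup→Signage = 5+7+9 = 21 giving 21 days.
Signage is on the critical path; changing it to 10 makes that path 22 days.
No other chain overtakes it, so the finish is 22 days.

22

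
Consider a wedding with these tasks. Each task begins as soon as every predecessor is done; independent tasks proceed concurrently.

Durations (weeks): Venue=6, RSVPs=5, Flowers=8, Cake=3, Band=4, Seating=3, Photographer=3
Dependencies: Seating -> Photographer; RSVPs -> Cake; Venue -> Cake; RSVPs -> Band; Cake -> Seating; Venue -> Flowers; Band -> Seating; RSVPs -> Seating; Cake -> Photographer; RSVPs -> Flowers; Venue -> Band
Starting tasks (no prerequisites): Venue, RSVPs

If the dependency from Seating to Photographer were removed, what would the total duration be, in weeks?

Before: longest chain Venue→Band→Seating→Photographer = 6+4+3+3 = 16, finish 16.
Without Seating→Photographer, Photographer's earliest start moves from 13 to 9.
New critical path: Venue→Flowers = 6+8 = 14 ⇒ 14 weeks.

14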